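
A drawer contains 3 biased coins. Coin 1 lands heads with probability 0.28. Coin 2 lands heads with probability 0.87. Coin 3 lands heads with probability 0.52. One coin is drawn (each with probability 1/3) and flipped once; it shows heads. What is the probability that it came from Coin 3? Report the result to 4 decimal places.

Posterior probability ≈ 0.3114

Tabulate prior·likelihood by source: [1] prior 0.333333, lik 0.28, product 0.09333; [2] prior 0.333333, lik 0.87, product 0.2900; [3] prior 0.333333, lik 0.52, product 0.1733.
Normalizing constant = 0.55667; the posterior for Coin 3 is its product over the sum, 0.1733/0.55667 = 0.3114.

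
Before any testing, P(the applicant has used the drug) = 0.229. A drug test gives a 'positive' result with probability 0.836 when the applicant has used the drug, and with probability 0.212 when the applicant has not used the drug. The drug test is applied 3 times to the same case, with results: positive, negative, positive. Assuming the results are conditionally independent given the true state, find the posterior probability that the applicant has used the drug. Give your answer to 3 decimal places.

With H the event that the applicant has used the drug, the joint likelihood of the observed sequence is P(data|H) = 0.836·0.164·0.836 = 0.11462 and P(data|¬H) = 0.212·0.788·0.212 = 0.035416.
Bayes: P(H|data) = 0.229·0.11462 / (0.229·0.11462 + 0.771·0.035416) = 0.026248/0.053553 = 0.4901.

Posterior P(H) ≈ 0.490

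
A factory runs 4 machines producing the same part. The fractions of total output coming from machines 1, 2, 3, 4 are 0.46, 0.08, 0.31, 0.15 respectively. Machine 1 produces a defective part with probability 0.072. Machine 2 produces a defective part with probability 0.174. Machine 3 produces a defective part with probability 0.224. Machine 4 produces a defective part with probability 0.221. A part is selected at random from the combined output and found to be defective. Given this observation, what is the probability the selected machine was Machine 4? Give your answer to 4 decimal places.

Posterior probability ≈ 0.2215

P(defective|M1) = 0.072; P(defective|M2) = 0.174; P(defective|M3) = 0.224; P(defective|M4) = 0.221.
Prior × likelihood for each source: 0.46·0.072=0.03312, 0.08·0.174=0.01392, 0.31·0.224=0.06944, 0.15·0.221=0.03315. Summing gives P(defective) = 0.14963.
P(Machine 4 | defective) = 0.03315 / 0.14963 = 0.2215.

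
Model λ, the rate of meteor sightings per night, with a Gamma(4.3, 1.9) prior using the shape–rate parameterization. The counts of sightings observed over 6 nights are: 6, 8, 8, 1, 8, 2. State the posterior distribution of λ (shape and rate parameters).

The Poisson likelihood adds the total count to the shape and the number of exposure periods to the rate. Here ∑xᵢ = 33 and n = 6, so shape 4.3→37.3 and rate 1.9→7.9.

Posterior: Gamma(shape=37.3, rate=7.9)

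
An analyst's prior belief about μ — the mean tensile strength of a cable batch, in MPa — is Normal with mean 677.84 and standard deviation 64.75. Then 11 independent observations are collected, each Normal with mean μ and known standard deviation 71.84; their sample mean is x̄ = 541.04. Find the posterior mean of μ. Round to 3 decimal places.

Posterior mean ≈ 554.808

With known σ, the Normal prior is conjugate. Weight on the data is w = (n/σ²)/(n/σ² + 1/τ₀²) = 0.00213138/(0.00213138+0.00023852) = 0.89936.
Posterior mean = w·x̄ + (1−w)·μ₀ = 0.89936·541.04 + 0.10064·677.84 = 554.808.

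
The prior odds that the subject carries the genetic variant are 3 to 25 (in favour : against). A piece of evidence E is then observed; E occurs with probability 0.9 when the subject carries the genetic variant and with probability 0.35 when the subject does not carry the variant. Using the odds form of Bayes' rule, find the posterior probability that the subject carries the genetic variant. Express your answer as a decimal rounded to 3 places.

Prior odds = 3/25 = 0.12000. In log-odds, ln(0.12000) = -2.1203.
Add log likelihood ratio: ln(2.5714) = 0.94446.
Posterior log-odds = -1.1758, so posterior odds = exp(-1.1758) = 0.30857. Converting, P(H|E) = 0.30857/1.3086 = 0.236.

Posterior probability ≈ 0.236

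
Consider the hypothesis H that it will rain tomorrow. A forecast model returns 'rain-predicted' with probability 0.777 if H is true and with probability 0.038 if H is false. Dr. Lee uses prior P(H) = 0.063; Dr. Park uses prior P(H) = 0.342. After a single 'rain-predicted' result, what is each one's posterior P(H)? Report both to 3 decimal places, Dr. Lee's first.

P('+'|H) = 0.777, P('+'|¬H) = 0.038.
Dr. Lee: numerator 0.777·0.063 = 0.048951; evidence = 0.048951+0.038·0.937 = 0.084557; posterior = 0.579.
Dr. Park: numerator 0.777·0.342 = 0.26573; evidence = 0.26573+0.038·0.658 = 0.29074; posterior = 0.914.

Dr. Lee: 0.579; Dr. Park: 0.914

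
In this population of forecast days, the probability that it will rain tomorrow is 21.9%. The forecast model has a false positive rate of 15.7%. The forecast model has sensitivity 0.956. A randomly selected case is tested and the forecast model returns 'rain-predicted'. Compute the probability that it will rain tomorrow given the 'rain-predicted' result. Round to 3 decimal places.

Write H for 'it will rain tomorrow'. Prior odds H:¬H = 0.219/0.781 = 0.28041. For the 'rain-predicted' outcome, the likelihood ratio is 0.956/0.157 = 6.0892.
Posterior odds = 0.28041 × 6.0892 = 1.7075, so P(H|E) = 1.7075/(1+1.7075) = 0.631.

P(H | E) ≈ 0.631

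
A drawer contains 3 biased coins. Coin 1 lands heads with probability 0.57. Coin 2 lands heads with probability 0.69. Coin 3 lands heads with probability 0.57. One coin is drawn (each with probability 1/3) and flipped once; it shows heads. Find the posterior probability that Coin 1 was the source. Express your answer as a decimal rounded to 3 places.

Posterior probability ≈ 0.311

P(heads|C1) = 0.57; P(heads|C2) = 0.69; P(heads|C3) = 0.57.
Prior × likelihood for each source: 0.333333·0.57=0.1900, 0.333333·0.69=0.2300, 0.333333·0.57=0.1900. Summing gives P(heads) = 0.61000.
P(Coin 1 | heads) = 0.1900 / 0.61000 = 0.311.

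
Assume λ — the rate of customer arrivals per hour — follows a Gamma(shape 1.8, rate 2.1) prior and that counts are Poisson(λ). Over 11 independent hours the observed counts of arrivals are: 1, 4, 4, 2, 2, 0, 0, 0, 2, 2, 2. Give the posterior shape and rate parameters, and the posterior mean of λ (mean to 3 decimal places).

The Poisson likelihood adds the total count to the shape and the number of exposure periods to the rate. Here ∑xᵢ = 19 and n = 11, so shape 1.8→20.8 and rate 2.1→13.1.
Posterior mean = shape/rate = 20.8/13.1 = 1.588.

Posterior: Gamma(shape=20.8, rate=13.1); mean ≈ 1.588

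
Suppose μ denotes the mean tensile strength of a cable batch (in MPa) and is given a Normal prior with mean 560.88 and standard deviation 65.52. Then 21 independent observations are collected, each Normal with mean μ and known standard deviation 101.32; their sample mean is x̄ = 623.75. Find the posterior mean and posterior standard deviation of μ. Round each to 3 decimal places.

Posterior mean ≈ 617.323; posterior SD ≈ 20.949

With known σ, the Normal prior is conjugate. Weight on the data is w = (n/σ²)/(n/σ² + 1/τ₀²) = 0.00204564/(0.00204564+0.00023294) = 0.89777.
Posterior mean = w·x̄ + (1−w)·μ₀ = 0.89777·623.75 + 0.10223·560.88 = 617.323. Posterior variance = 1/(0.00204564+0.00023294) = 438.869, so SD = 20.949.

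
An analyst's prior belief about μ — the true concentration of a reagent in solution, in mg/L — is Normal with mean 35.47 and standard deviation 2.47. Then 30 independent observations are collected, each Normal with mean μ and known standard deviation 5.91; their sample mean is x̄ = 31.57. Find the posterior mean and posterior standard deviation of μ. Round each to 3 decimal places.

With known σ, the Normal prior is conjugate. Weight on the data is w = (n/σ²)/(n/σ² + 1/τ₀²) = 0.858907/(0.858907+0.163910) = 0.83975.
Posterior mean = w·x̄ + (1−w)·μ₀ = 0.83975·31.57 + 0.16025·35.47 = 32.195. Posterior variance = 1/(0.858907+0.163910) = 0.977691, so SD = 0.989.

Posterior mean ≈ 32.195; posterior SD ≈ 0.989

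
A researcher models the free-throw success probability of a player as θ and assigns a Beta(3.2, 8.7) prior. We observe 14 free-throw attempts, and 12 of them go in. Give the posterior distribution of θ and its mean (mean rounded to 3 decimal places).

Posterior: Beta(15.2, 10.7); mean ≈ 0.587

The binomial likelihood is conjugate to the Beta prior: with 12 successes and 2 failures, the posterior is Beta(3.2+12, 8.7+2) = Beta(15.2, 10.7).
Posterior mean = α/(α+β) = 15.2/25.9 = 0.587.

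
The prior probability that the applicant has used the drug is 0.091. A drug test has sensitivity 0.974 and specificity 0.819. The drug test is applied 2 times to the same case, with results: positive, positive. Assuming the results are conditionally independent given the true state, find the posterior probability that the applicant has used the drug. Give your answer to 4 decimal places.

Let H be the event that the applicant has used the drug; start with P(H) = 0.091. P('positive'|H) = 0.974, P('positive'|¬H) = 0.181.
Update on result 1 ('positive'): P(H) ← 0.974·0.0910 / (0.974·0.0910 + 0.181·0.9090) = 0.088634/0.25316 = 0.3501.
Update on result 2 ('positive'): P(H) ← 0.974·0.3501 / (0.974·0.3501 + 0.181·0.6499) = 0.34100/0.45863 = 0.7435.

Posterior P(H) ≈ 0.7435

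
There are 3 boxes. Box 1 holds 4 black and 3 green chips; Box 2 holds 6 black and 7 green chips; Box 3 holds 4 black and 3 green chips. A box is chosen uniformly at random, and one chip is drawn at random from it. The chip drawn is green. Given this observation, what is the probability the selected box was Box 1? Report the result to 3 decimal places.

P(green|Box 1) = 0.4286; P(green|Box 2) = 0.5385; P(green|Box 3) = 0.4286.
Prior × likelihood for each source: 0.333333·0.4286=0.1429, 0.333333·0.5385=0.1795, 0.333333·0.4286=0.1429. Summing gives P(green) = 0.46520.
P(Box 1 | green) = 0.1429 / 0.46520 = 0.307.

Posterior probability ≈ 0.307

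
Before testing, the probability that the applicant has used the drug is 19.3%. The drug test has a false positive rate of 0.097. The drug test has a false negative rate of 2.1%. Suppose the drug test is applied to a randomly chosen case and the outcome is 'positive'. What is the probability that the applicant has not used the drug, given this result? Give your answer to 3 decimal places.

Write H for 'the applicant has used the drug'. Prior odds H:¬H = 0.193/0.807 = 0.23916. For the 'positive' outcome, the likelihood ratio is 0.979/0.097 = 10.093.
Posterior odds = 0.23916 × 10.093 = 2.4138, so P(H|E) = 2.4138/(1+2.4138) = 0.707. Then P(¬H|E) = 1 − 0.707 = 0.293.

P(¬H | E) ≈ 0.293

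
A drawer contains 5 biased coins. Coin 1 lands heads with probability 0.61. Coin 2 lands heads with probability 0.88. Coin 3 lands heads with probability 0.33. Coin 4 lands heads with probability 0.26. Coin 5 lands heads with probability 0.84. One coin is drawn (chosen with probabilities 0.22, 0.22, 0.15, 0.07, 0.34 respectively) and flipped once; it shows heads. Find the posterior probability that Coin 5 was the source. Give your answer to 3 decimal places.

Posterior probability ≈ 0.419

P(heads|C1) = 0.61; P(heads|C2) = 0.88; P(heads|C3) = 0.33; P(heads|C4) = 0.26; P(heads|C5) = 0.84.
Prior × likelihood for each source: 0.22·0.61=0.1342, 0.22·0.88=0.1936, 0.15·0.33=0.04950, 0.07·0.26=0.01820, 0.34·0.84=0.2856. Summing gives P(heads) = 0.68110.
P(Coin 5 | heads) = 0.2856 / 0.68110 = 0.419.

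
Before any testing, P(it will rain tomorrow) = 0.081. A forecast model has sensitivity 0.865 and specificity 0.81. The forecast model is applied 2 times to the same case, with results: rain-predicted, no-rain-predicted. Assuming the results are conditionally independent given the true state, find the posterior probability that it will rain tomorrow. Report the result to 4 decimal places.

With H the event that it will rain tomorrow, the joint likelihood of the observed sequence is P(data|H) = 0.865·0.135 = 0.11678 and P(data|¬H) = 0.19·0.81 = 0.15390.
Bayes: P(H|data) = 0.081·0.11678 / (0.081·0.11678 + 0.919·0.15390) = 0.0094588/0.15089 = 0.0627.

Posterior P(H) ≈ 0.0627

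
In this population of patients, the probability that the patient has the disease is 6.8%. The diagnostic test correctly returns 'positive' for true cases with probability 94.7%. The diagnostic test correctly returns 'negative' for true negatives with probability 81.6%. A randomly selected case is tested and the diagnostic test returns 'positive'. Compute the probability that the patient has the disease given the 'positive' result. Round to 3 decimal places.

P(H | E) ≈ 0.273

Let H be the event that the patient has the disease. P(H) = 0.068, so P(¬H) = 0.932. With E the 'positive' result, P(E|H) = 0.947 and P(E|¬H) = 0.184.
P(E) = 0.947·0.068 + 0.184·0.932 = 0.064396 + 0.17149 = 0.23588.
By Bayes' theorem, P(H|E) = 0.064396 / 0.23588 = 0.273.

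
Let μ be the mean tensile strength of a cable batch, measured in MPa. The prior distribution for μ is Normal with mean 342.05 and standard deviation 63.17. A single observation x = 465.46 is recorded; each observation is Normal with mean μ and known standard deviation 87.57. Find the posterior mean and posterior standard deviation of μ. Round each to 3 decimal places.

With known σ, the Normal prior is conjugate. Weight on the data is w = (n/σ²)/(n/σ² + 1/τ₀²) = 0.00013040/(0.00013040+0.00025060) = 0.34226.
Posterior mean = w·x̄ + (1−w)·μ₀ = 0.34226·465.46 + 0.65774·342.05 = 384.289. Posterior variance = 1/(0.00013040+0.00025060) = 2624.66, so SD = 51.231.

Posterior mean ≈ 384.289; posterior SD ≈ 51.231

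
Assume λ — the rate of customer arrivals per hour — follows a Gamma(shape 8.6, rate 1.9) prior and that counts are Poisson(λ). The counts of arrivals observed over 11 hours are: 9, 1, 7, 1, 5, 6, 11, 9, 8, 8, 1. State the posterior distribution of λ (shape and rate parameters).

Posterior: Gamma(shape=74.6, rate=12.9)

The Poisson likelihood adds the total count to the shape and the number of exposure periods to the rate. Here ∑xᵢ = 66 and n = 11, so shape 8.6→74.6 and rate 1.9→12.9.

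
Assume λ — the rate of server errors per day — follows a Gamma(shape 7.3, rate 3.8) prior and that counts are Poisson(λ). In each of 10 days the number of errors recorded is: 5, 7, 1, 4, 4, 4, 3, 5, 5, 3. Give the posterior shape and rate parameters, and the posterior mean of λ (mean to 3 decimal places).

The Poisson likelihood adds the total count to the shape and the number of exposure periods to the rate. Here ∑xᵢ = 41 and n = 10, so shape 7.3→48.3 and rate 3.8→13.8.
Posterior mean = shape/rate = 48.3/13.8 = 3.500.

Posterior: Gamma(shape=48.3, rate=13.8); mean ≈ 3.500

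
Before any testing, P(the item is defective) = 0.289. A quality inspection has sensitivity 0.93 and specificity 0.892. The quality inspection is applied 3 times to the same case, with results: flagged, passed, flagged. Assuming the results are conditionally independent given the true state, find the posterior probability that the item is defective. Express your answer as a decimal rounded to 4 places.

Posterior P(H) ≈ 0.7028

With H the event that the item is defective, the joint likelihood of the observed sequence is P(data|H) = 0.93·0.07·0.93 = 0.060543 and P(data|¬H) = 0.108·0.892·0.108 = 0.010404.
Bayes: P(H|data) = 0.289·0.060543 / (0.289·0.060543 + 0.711·0.010404) = 0.017497/0.024894 = 0.7028.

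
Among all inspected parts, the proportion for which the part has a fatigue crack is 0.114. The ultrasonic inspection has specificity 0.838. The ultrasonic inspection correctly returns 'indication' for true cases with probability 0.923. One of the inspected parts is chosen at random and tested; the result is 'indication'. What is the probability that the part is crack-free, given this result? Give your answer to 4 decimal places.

Let H be the event that the part has a fatigue crack. P(H) = 0.114, so P(¬H) = 0.886. With E the 'indication' result, P(E|H) = 0.923 and P(E|¬H) = 0.162.
P(E) = 0.923·0.114 + 0.162·0.886 = 0.10522 + 0.14353 = 0.24875.
By Bayes' theorem, P(H|E) = 0.10522 / 0.24875 = 0.4230. Hence P(¬H|E) = 1 − 0.4230 = 0.5770.

P(¬H | E) ≈ 0.5770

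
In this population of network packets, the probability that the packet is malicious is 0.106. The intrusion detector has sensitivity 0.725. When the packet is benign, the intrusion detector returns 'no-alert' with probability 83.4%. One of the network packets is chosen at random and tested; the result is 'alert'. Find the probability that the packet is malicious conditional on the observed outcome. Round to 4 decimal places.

Write H for 'the packet is malicious'. Prior odds H:¬H = 0.106/0.894 = 0.11857. For the 'alert' outcome, the likelihood ratio is 0.725/0.166 = 4.3675.
Posterior odds = 0.11857 × 4.3675 = 0.51784, so P(H|E) = 0.51784/(1+0.51784) = 0.3412.

P(H | E) ≈ 0.3412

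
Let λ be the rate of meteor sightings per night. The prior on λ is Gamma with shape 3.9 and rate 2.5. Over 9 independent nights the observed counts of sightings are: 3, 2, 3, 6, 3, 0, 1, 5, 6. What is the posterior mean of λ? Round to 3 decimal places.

Total count ∑xᵢ = 29 over n = 9 nights.
Gamma is conjugate to the Poisson likelihood: posterior is Gamma(shape = 3.9+29 = 32.9, rate = 2.5+9 = 11.5).
E[λ | data] = 32.9/11.5 = 2.861.

Posterior mean ≈ 2.861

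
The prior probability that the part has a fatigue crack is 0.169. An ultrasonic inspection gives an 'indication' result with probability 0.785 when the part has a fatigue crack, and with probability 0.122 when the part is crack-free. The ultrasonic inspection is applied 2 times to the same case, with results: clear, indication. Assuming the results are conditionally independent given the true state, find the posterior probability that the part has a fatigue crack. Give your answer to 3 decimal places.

Posterior P(H) ≈ 0.243

Let H be the event that the part has a fatigue crack; start with P(H) = 0.169. P('indication'|H) = 0.785, P('indication'|¬H) = 0.122.
Update on result 1 ('clear'): P(H) ← 0.215·0.1690 / (0.215·0.1690 + 0.878·0.8310) = 0.036335/0.76595 = 0.0474.
Update on result 2 ('indication'): P(H) ← 0.785·0.0474 / (0.785·0.0474 + 0.122·0.9526) = 0.037239/0.15345 = 0.2427.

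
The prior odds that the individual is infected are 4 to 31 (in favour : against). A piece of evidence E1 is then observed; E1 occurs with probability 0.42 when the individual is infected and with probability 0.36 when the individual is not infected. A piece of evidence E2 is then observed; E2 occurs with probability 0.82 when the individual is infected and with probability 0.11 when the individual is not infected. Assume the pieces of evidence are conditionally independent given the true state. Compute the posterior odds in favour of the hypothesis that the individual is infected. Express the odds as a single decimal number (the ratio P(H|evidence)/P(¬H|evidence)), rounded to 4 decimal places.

Prior odds = 4/31 = 0.12903.
Likelihood ratio for E1 = 0.42/0.36 = 1.1667.
Likelihood ratio for E2 = 0.82/0.11 = 7.4545.
Posterior odds = prior odds × LR₁ × LR₂ = 1.1222.

Posterior odds ≈ 1.1222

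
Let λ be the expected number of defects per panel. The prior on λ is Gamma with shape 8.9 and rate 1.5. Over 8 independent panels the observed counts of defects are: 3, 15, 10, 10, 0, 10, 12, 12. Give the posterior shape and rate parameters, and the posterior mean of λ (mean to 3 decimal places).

The Poisson likelihood adds the total count to the shape and the number of exposure periods to the rate. Here ∑xᵢ = 72 and n = 8, so shape 8.9→80.9 and rate 1.5→9.5.
Posterior mean = shape/rate = 80.9/9.5 = 8.516.

Posterior: Gamma(shape=80.9, rate=9.5); mean ≈ 8.516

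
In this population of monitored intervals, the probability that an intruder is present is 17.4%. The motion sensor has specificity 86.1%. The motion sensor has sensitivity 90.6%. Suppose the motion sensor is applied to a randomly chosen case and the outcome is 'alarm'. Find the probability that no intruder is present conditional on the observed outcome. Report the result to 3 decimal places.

Write H for 'an intruder is present'. Prior odds H:¬H = 0.174/0.826 = 0.21065. For the 'alarm' outcome, the likelihood ratio is 0.906/0.139 = 6.5180.
Posterior odds = 0.21065 × 6.5180 = 1.3730, so P(H|E) = 1.3730/(1+1.3730) = 0.579. Then P(¬H|E) = 1 − 0.579 = 0.421.

P(¬H | E) ≈ 0.421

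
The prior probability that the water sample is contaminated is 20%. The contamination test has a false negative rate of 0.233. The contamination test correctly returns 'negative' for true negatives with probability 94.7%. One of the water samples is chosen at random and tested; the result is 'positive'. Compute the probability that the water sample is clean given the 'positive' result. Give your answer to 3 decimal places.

P(¬H | E) ≈ 0.217

Let H be the event that the water sample is contaminated. P(H) = 0.2, so P(¬H) = 0.8. With E the 'positive' result, P(E|H) = 0.767 and P(E|¬H) = 0.053.
P(E) = 0.767·0.2 + 0.053·0.8 = 0.15340 + 0.042400 = 0.19580.
By Bayes' theorem, P(H|E) = 0.15340 / 0.19580 = 0.783. Hence P(¬H|E) = 1 − 0.783 = 0.217.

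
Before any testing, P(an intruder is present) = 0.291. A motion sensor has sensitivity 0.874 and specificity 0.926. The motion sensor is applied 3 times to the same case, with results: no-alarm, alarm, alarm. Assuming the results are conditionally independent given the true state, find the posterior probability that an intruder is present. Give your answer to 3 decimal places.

Posterior P(H) ≈ 0.886

Let H be the event that an intruder is present; start with P(H) = 0.291. P('alarm'|H) = 0.874, P('alarm'|¬H) = 0.074.
Update on result 1 ('no-alarm'): P(H) ← 0.126·0.2910 / (0.126·0.2910 + 0.926·0.7090) = 0.036666/0.69320 = 0.0529.
Update on result 2 ('alarm'): P(H) ← 0.874·0.0529 / (0.874·0.0529 + 0.074·0.9471) = 0.046229/0.11632 = 0.3974.
Update on result 3 ('alarm'): P(H) ← 0.874·0.3974 / (0.874·0.3974 + 0.074·0.6026) = 0.34737/0.39196 = 0.8862.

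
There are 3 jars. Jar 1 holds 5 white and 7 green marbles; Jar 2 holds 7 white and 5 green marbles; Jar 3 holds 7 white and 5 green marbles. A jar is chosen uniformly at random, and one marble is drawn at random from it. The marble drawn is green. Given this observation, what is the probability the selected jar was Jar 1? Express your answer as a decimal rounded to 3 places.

Posterior probability ≈ 0.412

P(green|Jar 1) = 0.5833; P(green|Jar 2) = 0.4167; P(green|Jar 3) = 0.4167.
Prior × likelihood for each source: 0.333333·0.5833=0.1944, 0.333333·0.4167=0.1389, 0.333333·0.4167=0.1389. Summing gives P(green) = 0.47222.
P(Jar 1 | green) = 0.1944 / 0.47222 = 0.412.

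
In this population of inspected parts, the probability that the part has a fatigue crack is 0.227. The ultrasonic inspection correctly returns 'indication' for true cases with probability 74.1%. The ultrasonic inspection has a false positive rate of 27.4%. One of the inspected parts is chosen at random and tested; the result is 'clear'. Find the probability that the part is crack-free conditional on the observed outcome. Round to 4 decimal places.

P(¬H | E) ≈ 0.9052

Write H for 'the part has a fatigue crack'. Prior odds H:¬H = 0.227/0.773 = 0.29366. For the 'clear' outcome, the likelihood ratio is 0.259/0.726 = 0.35675.
Posterior odds = 0.29366 × 0.35675 = 0.10476, so P(H|E) = 0.10476/(1+0.10476) = 0.0948. Then P(¬H|E) = 1 − 0.0948 = 0.9052.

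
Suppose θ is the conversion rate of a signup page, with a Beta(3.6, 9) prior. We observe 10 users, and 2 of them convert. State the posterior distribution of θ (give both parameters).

The binomial likelihood is conjugate to the Beta prior: with 2 successes and 8 failures, the posterior is Beta(3.6+2, 9+8) = Beta(5.6, 17).

Posterior: Beta(5.6, 17)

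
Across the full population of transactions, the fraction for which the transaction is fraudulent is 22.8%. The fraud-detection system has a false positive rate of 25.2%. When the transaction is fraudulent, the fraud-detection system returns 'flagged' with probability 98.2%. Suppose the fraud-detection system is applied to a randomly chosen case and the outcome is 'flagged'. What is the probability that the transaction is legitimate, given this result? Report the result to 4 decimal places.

P(¬H | E) ≈ 0.4649

Write H for 'the transaction is fraudulent'. Prior odds H:¬H = 0.228/0.772 = 0.29534. For the 'flagged' outcome, the likelihood ratio is 0.982/0.252 = 3.8968.
Posterior odds = 0.29534 × 3.8968 = 1.1509, so P(H|E) = 1.1509/(1+1.1509) = 0.5351. Then P(¬H|E) = 1 − 0.5351 = 0.4649.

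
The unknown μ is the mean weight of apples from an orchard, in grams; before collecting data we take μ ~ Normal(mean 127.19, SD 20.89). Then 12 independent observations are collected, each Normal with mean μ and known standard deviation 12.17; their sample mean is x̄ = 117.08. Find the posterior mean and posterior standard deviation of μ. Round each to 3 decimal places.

With known σ, the Normal prior is conjugate. Weight on the data is w = (n/σ²)/(n/σ² + 1/τ₀²) = 0.0810215/(0.0810215+0.00229152) = 0.97250.
Posterior mean = w·x̄ + (1−w)·μ₀ = 0.97250·117.08 + 0.027505·127.19 = 117.358. Posterior variance = 1/(0.0810215+0.00229152) = 12.0029, so SD = 3.465.

Posterior mean ≈ 117.358; posterior SD ≈ 3.465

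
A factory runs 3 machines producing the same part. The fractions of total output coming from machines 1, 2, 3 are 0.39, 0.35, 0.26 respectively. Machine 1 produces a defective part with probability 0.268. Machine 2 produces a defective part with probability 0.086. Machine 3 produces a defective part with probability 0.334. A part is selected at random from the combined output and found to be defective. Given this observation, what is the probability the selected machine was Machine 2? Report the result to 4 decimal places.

Tabulate prior·likelihood by source: [1] prior 0.39, lik 0.268, product 0.1045; [2] prior 0.35, lik 0.086, product 0.03010; [3] prior 0.26, lik 0.334, product 0.08684.
Normalizing constant = 0.22146; the posterior for Machine 2 is its product over the sum, 0.03010/0.22146 = 0.1359.

Posterior probability ≈ 0.1359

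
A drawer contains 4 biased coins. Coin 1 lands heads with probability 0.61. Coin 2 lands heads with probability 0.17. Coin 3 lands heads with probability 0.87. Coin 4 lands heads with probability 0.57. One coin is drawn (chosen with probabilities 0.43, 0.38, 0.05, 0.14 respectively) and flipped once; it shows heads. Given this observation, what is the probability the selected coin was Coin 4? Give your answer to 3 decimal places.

P(heads|C1) = 0.61; P(heads|C2) = 0.17; P(heads|C3) = 0.87; P(heads|C4) = 0.57.
Prior × likelihood for each source: 0.43·0.61=0.2623, 0.38·0.17=0.06460, 0.05·0.87=0.04350, 0.14·0.57=0.07980. Summing gives P(heads) = 0.45020.
P(Coin 4 | heads) = 0.07980 / 0.45020 = 0.177.

Posterior probability ≈ 0.177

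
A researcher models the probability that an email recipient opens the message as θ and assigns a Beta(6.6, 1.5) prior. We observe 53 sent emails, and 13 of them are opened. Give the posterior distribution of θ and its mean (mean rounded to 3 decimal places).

Posterior: Beta(19.6, 41.5); mean ≈ 0.321

Observing 13 successes and 40 failures updates Beta(6.6, 1.5) by adding the success and failure counts to the two shape parameters: α = 6.6+13 = 19.6, β = 1.5+40 = 41.5.
E[θ | data] = 19.6/(19.6+41.5) = 0.321.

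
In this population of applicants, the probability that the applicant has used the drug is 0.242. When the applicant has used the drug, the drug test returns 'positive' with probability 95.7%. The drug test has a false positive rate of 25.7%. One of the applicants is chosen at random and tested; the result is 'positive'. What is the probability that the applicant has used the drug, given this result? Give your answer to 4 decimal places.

P(H | E) ≈ 0.5431

Let H be the event that the applicant has used the drug. P(H) = 0.242, so P(¬H) = 0.758. With E the 'positive' result, P(E|H) = 0.957 and P(E|¬H) = 0.257.
P(E) = 0.957·0.242 + 0.257·0.758 = 0.23159 + 0.19481 = 0.42640.
By Bayes' theorem, P(H|E) = 0.23159 / 0.42640 = 0.5431.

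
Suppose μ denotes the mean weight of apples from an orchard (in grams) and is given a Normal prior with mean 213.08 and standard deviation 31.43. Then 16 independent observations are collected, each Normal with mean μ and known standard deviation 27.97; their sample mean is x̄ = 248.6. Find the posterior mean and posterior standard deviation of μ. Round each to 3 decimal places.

Prior precision 1/τ₀² = 1/31.43² = 0.00101230; data precision n/σ² = 16/27.97² = 0.0204520.
Posterior precision = 0.00101230 + 0.0204520 = 0.0214643, giving posterior SD = 1/√0.0214643 = 6.826.
Posterior mean = (0.00101230·213.08 + 0.0204520·248.6) / 0.0214643 = 246.925.

Posterior mean ≈ 246.925; posterior SD ≈ 6.826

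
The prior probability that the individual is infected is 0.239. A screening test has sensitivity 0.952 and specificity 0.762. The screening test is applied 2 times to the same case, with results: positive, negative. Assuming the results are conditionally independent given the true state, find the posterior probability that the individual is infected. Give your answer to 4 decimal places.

Let H be the event that the individual is infected; start with P(H) = 0.239. P('positive'|H) = 0.952, P('positive'|¬H) = 0.238.
Update on result 1 ('positive'): P(H) ← 0.952·0.2390 / (0.952·0.2390 + 0.238·0.7610) = 0.22753/0.40865 = 0.5568.
Update on result 2 ('negative'): P(H) ← 0.048·0.5568 / (0.048·0.5568 + 0.762·0.4432) = 0.026726/0.36446 = 0.0733.

Posterior P(H) ≈ 0.0733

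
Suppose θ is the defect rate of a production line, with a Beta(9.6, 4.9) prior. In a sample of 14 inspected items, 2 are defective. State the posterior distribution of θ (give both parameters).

Observing 2 successes and 12 failures updates Beta(9.6, 4.9) by adding the success and failure counts to the two shape parameters: α = 9.6+2 = 11.6, β = 4.9+12 = 16.9.

Posterior: Beta(11.6, 16.9)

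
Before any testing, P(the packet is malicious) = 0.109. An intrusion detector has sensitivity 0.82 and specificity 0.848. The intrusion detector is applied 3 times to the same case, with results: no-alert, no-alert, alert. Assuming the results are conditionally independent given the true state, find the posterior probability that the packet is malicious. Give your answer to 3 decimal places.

Posterior P(H) ≈ 0.029

With H the event that the packet is malicious, the joint likelihood of the observed sequence is P(data|H) = 0.18·0.18·0.82 = 0.026568 and P(data|¬H) = 0.848·0.848·0.152 = 0.10930.
Bayes: P(H|data) = 0.109·0.026568 / (0.109·0.026568 + 0.891·0.10930) = 0.0028959/0.10029 = 0.0289.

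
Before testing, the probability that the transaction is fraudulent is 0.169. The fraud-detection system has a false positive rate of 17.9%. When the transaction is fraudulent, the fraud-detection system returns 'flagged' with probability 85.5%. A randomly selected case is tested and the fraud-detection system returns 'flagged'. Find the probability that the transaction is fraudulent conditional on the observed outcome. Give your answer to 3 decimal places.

P(H | E) ≈ 0.493

Let H be the event that the transaction is fraudulent. P(H) = 0.169, so P(¬H) = 0.831. With E the 'flagged' result, P(E|H) = 0.855 and P(E|¬H) = 0.179.
P(E) = 0.855·0.169 + 0.179·0.831 = 0.14450 + 0.14875 = 0.29324.
By Bayes' theorem, P(H|E) = 0.14450 / 0.29324 = 0.493.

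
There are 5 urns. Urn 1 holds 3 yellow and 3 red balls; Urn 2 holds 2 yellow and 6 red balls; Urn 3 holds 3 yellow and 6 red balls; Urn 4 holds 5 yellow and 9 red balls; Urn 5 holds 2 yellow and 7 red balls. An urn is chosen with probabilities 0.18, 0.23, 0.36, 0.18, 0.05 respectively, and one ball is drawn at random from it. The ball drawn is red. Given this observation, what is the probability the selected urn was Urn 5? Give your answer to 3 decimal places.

Posterior probability ≈ 0.059

P(red|Urn 1) = 0.5; P(red|Urn 2) = 0.75; P(red|Urn 3) = 0.6667; P(red|Urn 4) = 0.6429; P(red|Urn 5) = 0.7778.
Prior × likelihood for each source: 0.18·0.5=0.09000, 0.23·0.75=0.1725, 0.36·0.6667=0.2400, 0.18·0.6429=0.1157, 0.05·0.7778=0.03889. Summing gives P(red) = 0.65710.
P(Urn 5 | red) = 0.03889 / 0.65710 = 0.059.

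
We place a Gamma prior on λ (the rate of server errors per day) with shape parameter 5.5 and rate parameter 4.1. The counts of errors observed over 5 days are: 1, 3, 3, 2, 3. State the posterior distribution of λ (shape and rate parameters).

The Poisson likelihood adds the total count to the shape and the number of exposure periods to the rate. Here ∑xᵢ = 12 and n = 5, so shape 5.5→17.5 and rate 4.1→9.1.

Posterior: Gamma(shape=17.5, rate=9.1)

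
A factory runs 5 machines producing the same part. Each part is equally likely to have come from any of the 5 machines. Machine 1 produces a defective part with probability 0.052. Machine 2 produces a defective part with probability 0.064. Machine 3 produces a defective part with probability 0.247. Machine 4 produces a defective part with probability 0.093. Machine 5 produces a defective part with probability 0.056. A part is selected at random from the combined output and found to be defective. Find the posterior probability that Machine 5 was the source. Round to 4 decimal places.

Posterior probability ≈ 0.1094

Tabulate prior·likelihood by source: [1] prior 0.2, lik 0.052, product 0.01040; [2] prior 0.2, lik 0.064, product 0.01280; [3] prior 0.2, lik 0.247, product 0.04940; [4] prior 0.2, lik 0.093, product 0.01860; [5] prior 0.2, lik 0.056, product 0.01120.
Normalizing constant = 0.10240; the posterior for Machine 5 is its product over the sum, 0.01120/0.10240 = 0.1094.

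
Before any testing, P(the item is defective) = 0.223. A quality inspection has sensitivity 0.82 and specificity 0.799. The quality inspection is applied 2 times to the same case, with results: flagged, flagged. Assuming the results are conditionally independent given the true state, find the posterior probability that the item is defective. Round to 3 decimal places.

With H the event that the item is defective, the joint likelihood of the observed sequence is P(data|H) = 0.82·0.82 = 0.67240 and P(data|¬H) = 0.201·0.201 = 0.040401.
Bayes: P(H|data) = 0.223·0.67240 / (0.223·0.67240 + 0.777·0.040401) = 0.14995/0.18134 = 0.8269.

Posterior P(H) ≈ 0.827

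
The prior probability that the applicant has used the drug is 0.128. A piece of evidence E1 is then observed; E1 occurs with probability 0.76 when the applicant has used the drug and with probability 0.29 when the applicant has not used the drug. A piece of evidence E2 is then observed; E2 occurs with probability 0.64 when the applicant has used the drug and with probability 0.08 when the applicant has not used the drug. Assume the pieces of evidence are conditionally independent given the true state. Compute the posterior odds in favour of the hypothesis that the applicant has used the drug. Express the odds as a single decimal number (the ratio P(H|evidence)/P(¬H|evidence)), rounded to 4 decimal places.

Posterior odds ≈ 3.0775

Prior odds = 0.128/(1−0.128) = 0.14679. In log-odds, ln(0.14679) = -1.9188.
Add log likelihood ratios: ln(2.6207) + ln(8.0000) = 3.0429.
Posterior log-odds = 1.1241, so posterior odds = exp(1.1241) = 3.0775.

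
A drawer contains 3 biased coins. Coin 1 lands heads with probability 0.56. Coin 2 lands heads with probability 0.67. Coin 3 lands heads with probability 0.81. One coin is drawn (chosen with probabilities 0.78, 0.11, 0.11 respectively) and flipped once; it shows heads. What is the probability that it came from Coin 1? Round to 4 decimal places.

Posterior probability ≈ 0.7285

P(heads|C1) = 0.56; P(heads|C2) = 0.67; P(heads|C3) = 0.81.
Prior × likelihood for each source: 0.78·0.56=0.4368, 0.11·0.67=0.07370, 0.11·0.81=0.08910. Summing gives P(heads) = 0.59960.
P(Coin 1 | heads) = 0.4368 / 0.59960 = 0.7285.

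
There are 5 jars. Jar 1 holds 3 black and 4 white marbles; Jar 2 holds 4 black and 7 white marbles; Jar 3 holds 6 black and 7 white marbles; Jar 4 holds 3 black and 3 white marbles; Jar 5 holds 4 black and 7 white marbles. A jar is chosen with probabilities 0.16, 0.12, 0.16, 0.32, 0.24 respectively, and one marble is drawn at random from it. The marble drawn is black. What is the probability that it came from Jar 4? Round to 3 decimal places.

P(black|Jar 1) = 0.4286; P(black|Jar 2) = 0.3636; P(black|Jar 3) = 0.4615; P(black|Jar 4) = 0.5; P(black|Jar 5) = 0.3636.
Prior × likelihood for each source: 0.16·0.4286=0.06857, 0.12·0.3636=0.04364, 0.16·0.4615=0.07385, 0.32·0.5=0.1600, 0.24·0.3636=0.08727. Summing gives P(black) = 0.43333.
P(Jar 4 | black) = 0.1600 / 0.43333 = 0.369.

Posterior probability ≈ 0.369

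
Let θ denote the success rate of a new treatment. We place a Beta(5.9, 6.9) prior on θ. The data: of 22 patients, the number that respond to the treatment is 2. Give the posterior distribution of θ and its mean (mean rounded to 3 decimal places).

Posterior: Beta(7.9, 26.9); mean ≈ 0.227

Observing 2 successes and 20 failures updates Beta(5.9, 6.9) by adding the success and failure counts to the two shape parameters: α = 5.9+2 = 7.9, β = 6.9+20 = 26.9.
Posterior mean = α/(α+β) = 7.9/34.8 = 0.227.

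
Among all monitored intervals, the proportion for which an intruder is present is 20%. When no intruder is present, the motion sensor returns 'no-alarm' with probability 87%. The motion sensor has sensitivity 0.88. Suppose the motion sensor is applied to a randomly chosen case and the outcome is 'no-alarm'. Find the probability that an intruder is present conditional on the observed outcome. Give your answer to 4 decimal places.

Let H be the event that an intruder is present. P(H) = 0.2, so P(¬H) = 0.8. With E the 'no-alarm' result, P(E|H) = 0.12 and P(E|¬H) = 0.87.
P(E) = 0.12·0.2 + 0.87·0.8 = 0.024000 + 0.69600 = 0.72000.
By Bayes' theorem, P(H|E) = 0.024000 / 0.72000 = 0.0333.

P(H | E) ≈ 0.0333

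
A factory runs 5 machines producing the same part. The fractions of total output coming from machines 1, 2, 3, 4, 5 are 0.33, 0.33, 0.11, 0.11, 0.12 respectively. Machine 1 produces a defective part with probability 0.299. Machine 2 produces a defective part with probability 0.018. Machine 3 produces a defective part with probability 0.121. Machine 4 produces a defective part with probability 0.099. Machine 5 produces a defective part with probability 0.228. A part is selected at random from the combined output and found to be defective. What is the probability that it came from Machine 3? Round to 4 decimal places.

P(defective|M1) = 0.299; P(defective|M2) = 0.018; P(defective|M3) = 0.121; P(defective|M4) = 0.099; P(defective|M5) = 0.228.
Prior × likelihood for each source: 0.33·0.299=0.09867, 0.33·0.018=0.005940, 0.11·0.121=0.01331, 0.11·0.099=0.01089, 0.12·0.228=0.02736. Summing gives P(defective) = 0.15617.
P(Machine 3 | defective) = 0.01331 / 0.15617 = 0.0852.

Posterior probability ≈ 0.0852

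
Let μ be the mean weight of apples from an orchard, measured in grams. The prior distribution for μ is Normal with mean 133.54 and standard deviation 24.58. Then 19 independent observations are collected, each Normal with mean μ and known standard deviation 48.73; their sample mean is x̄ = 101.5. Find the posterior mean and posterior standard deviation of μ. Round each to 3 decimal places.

Posterior mean ≈ 106.992; posterior SD ≈ 10.176

Prior precision 1/τ₀² = 1/24.58² = 0.00165515; data precision n/σ² = 19/48.73² = 0.00800130.
Posterior precision = 0.00165515 + 0.00800130 = 0.00965645, giving posterior SD = 1/√0.00965645 = 10.176.
Posterior mean = (0.00165515·133.54 + 0.00800130·101.5) / 0.00965645 = 106.992.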